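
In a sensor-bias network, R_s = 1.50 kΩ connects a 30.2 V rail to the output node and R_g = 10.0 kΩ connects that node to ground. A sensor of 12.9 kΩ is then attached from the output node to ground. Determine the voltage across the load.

The load sits in parallel with R_g: R_g‖R_L = (10.0 × 12.9) / (10.0 + 12.9) = 5.633 kΩ.
V_out = 30.2 × 5.633 / (1.50 + 5.633) = 30.2 × 5.633/7.133 = 23.8 V.

V_out ≈ 23.8 V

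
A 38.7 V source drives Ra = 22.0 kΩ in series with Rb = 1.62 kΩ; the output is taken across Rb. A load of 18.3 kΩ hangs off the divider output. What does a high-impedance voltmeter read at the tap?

V_out ≈ 2.45 V

The load sits in parallel with Rb: Rb‖R_L = (1.62 × 18.3) / (1.62 + 18.3) = 1.488 kΩ.
V_out = 38.7 × 1.488 / (22.0 + 1.488) = 38.7 × 1.488/23.49 = 2.45 V.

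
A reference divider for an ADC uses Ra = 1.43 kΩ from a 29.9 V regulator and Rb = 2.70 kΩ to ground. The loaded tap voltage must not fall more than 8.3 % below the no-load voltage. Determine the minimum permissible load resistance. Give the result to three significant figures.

R_L(min) ≈ 10.3 kΩ

Output resistance R_th = Ra‖Rb = (1430 × 2700)/4130 = 934.9 Ω.
The fractional drop is R_th/(R_th + R_L); requiring this ≤ 0.0830 gives R_L ≥ R_th(1/0.0830 − 1) = 934.9 × 11.05 = 10.3 kΩ.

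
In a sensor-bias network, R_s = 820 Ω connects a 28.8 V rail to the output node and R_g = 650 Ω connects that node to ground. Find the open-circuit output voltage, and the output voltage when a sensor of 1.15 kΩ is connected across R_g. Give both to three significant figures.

Open-circuit: V = 28.8 × 650/(820 + 650) = 12.7 V.
With the load, R_g becomes R_g‖R_L = 415.3 Ω, so V = 28.8 × 415.3/1235 = 9.68 V.

Unloaded: 12.7 V; loaded: 9.68 V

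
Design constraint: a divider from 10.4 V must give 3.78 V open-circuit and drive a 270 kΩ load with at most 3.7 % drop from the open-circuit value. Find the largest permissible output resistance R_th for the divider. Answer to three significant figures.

Loading drop = R_th/(R_th + R_L) ≤ 0.0370, so R_th ≤ R_L · ε/(1−ε) = 270 kΩ × 0.0370/0.9630 = 10.4 kΩ.

R_th ≤ 10.4 kΩ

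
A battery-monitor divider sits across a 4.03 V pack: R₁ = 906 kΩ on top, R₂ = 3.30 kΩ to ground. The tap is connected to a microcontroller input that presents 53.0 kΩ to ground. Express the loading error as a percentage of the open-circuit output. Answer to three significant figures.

The divider's output (Thévenin) resistance is R₁‖R₂ = 3.288 kΩ.
Fractional drop under load = R_th/(R_th + R_L) = 3.288 / (3.288 + 53.0) = 0.05841.
So the output falls by 5.84 %.

5.84 %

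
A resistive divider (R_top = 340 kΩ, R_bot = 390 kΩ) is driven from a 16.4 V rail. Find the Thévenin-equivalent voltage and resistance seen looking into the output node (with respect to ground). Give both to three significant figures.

V_th is the open-circuit tap voltage: 16.4 × 390/(340 + 390) = 8.76 V.
With the supply zeroed, R_top and R_bot appear in parallel from the tap: R_th = R_top‖R_bot = (340 × 390)/730.0 = 182 kΩ.

V_th = 8.76 V, R_th = 182 kΩ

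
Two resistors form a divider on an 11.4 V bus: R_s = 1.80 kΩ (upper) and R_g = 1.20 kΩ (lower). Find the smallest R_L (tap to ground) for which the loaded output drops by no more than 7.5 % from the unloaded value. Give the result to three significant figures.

Output resistance R_th = R_s‖R_g = (1800 × 1200)/3000 = 720.0 Ω.
The fractional drop is R_th/(R_th + R_L); requiring this ≤ 0.0750 gives R_L ≥ R_th(1/0.0750 − 1) = 720.0 × 12.33 = 8.88 kΩ.

R_L(min) ≈ 8.88 kΩ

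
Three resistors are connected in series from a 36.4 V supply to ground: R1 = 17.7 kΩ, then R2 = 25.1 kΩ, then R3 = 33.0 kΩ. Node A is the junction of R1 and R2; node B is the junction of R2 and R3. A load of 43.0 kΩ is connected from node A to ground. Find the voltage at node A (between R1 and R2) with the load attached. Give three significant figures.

Below node A the series string R2+R3 = 58.10 kΩ sits in parallel with the 43.0 kΩ load: 24.71 kΩ.
V_A = 36.4 × 24.71/(17.7 + 24.71) = 21.2 V.

V ≈ 21.2 V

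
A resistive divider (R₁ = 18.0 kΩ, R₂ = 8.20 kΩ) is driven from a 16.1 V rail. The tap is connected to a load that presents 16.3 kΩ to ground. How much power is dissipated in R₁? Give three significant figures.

P ≈ 8.48 mW

Total resistance from the source is R₁ + (R₂‖R_L) = 23.46 kΩ, so I = 16.1/23.46 kΩ = 0.6864 mA.
P = I²·R₁ = (0.6864 mA)² × 18.0 kΩ = 8.48 mW.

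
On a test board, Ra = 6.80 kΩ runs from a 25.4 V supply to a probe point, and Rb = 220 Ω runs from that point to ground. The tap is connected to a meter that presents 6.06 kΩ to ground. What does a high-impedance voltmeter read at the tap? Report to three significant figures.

V_out ≈ 0.769 V

The load sits in parallel with Rb: Rb‖R_L = (220 × 6060) / (220 + 6060) = 212.3 Ω.
V_out = 25.4 × 212.3 / (6800 + 212.3) = 25.4 × 212.3/7012 = 0.769 V.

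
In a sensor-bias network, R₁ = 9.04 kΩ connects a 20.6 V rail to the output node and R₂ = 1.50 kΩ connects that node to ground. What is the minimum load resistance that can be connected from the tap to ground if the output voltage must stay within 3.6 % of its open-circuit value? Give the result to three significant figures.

Output resistance R_th = R₁‖R₂ = (9.04 × 1.50)/10.54 = 1.287 kΩ.
The fractional drop is R_th/(R_th + R_L); requiring this ≤ 0.0360 gives R_L ≥ R_th(1/0.0360 − 1) = 1.287 × 26.78 = 34.5 kΩ.

R_L(min) ≈ 34.5 kΩ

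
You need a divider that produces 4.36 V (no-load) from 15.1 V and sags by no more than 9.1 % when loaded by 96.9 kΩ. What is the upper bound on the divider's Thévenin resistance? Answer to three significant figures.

Loading drop = R_th/(R_th + R_L) ≤ 0.0910, so R_th ≤ R_L · ε/(1−ε) = 96.9 kΩ × 0.0910/0.9090 = 9.70 kΩ.

R_th ≤ 9.70 kΩ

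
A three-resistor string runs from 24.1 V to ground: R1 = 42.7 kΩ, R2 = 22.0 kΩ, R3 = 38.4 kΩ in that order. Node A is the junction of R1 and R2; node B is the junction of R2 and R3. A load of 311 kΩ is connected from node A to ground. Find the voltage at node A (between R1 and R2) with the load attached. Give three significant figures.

V ≈ 13.1 V

Below node A the series string R2+R3 = 60.40 kΩ sits in parallel with the 311 kΩ load: 50.58 kΩ.
V_A = 24.1 × 50.58/(42.7 + 50.58) = 13.1 V.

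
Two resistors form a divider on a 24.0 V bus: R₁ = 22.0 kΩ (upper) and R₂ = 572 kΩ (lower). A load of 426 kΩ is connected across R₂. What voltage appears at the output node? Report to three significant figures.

The load sits in parallel with R₂: R₂‖R_L = (572 × 426) / (572 + 426) = 244.2 kΩ.
V_out = 24.0 × 244.2 / (22.0 + 244.2) = 24.0 × 244.2/266.2 = 22.0 V.
(Unloaded it would have been 23.1 V.)

V_out ≈ 22.0 V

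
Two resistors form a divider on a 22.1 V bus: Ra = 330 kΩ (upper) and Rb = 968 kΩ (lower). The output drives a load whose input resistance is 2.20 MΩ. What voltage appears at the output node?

V_out ≈ 14.8 V

The load sits in parallel with Rb: Rb‖R_L = (968 × 2200) / (968 + 2200) = 672.2 kΩ.
V_out = 22.1 × 672.2 / (330 + 672.2) = 22.1 × 672.2/1002 = 14.8 V.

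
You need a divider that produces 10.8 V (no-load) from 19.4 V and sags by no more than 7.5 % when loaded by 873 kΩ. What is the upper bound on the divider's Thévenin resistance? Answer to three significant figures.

Loading drop = R_th/(R_th + R_L) ≤ 0.0750, so R_th ≤ R_L · ε/(1−ε) = 873 kΩ × 0.0750/0.9250 = 70.8 kΩ.
(Any R1, R2 with R2/(R1+R2) = 0.557 and R1‖R2 ≤ 70.8 kΩ will meet the spec.)

R_th ≤ 70.8 kΩ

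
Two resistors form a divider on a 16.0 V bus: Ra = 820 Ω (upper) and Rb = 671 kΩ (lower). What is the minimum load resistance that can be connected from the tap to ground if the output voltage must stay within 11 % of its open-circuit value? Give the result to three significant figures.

Output resistance R_th = Ra‖Rb = (820 × 671000)/671800 = 819.0 Ω.
The fractional drop is R_th/(R_th + R_L); requiring this ≤ 0.110 gives R_L ≥ R_th(1/0.110 − 1) = 819.0 × 8.091 = 6.63 kΩ.

R_L(min) ≈ 6.63 kΩ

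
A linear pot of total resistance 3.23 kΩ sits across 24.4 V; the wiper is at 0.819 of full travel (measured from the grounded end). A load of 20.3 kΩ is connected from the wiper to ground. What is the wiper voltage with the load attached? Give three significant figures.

V ≈ 19.5 V

The wiper splits the pot into (1−α)R = 584.6 Ω above and αR = 2645 Ω below.
Lower section ‖ load = 2340 Ω.
V_wiper = 24.4 × 2340/(584.6 + 2340) = 19.5 V.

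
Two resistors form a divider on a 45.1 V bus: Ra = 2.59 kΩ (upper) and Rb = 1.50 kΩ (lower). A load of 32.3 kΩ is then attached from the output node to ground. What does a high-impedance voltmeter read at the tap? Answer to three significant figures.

V_out ≈ 16.1 V

The load sits in parallel with Rb: Rb‖R_L = (1.50 × 32.3) / (1.50 + 32.3) = 1.433 kΩ.
V_out = 45.1 × 1.433 / (2.59 + 1.433) = 45.1 × 1.433/4.023 = 16.1 V.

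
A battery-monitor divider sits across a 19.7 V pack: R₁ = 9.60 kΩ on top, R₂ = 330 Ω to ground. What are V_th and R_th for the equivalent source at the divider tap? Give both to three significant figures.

V_th is the open-circuit tap voltage: 19.7 × 330/(9600 + 330) = 0.655 V.
With the supply zeroed, R₁ and R₂ appear in parallel from the tap: R_th = R₁‖R₂ = (9600 × 330)/9930 = 319 Ω.

V_th = 0.655 V, R_th = 319 Ω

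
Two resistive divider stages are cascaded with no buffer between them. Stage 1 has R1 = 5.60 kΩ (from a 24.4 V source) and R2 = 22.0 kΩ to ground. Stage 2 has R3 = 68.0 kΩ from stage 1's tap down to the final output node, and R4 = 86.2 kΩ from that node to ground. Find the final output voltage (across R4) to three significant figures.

V_out ≈ 10.6 V

Stage 2 presents R3+R4 = 154.2 kΩ as a load on stage 1's tap.
Stage 1's lower leg becomes R2‖(R3+R4) = 19.25 kΩ, so V_mid = 24.4 × 19.25/24.85 = 18.90 V.
Stage 2 is itself unloaded: V_out = V_mid × R4/(R3+R4) = 18.90 × 86.2/154.2 = 10.6 V.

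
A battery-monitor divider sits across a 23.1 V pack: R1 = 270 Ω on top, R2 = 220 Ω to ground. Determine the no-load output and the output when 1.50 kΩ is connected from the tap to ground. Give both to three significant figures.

Open-circuit: V = 23.1 × 220/(270 + 220) = 10.4 V.
With the load, R2 becomes R2‖R_L = 191.9 Ω, so V = 23.1 × 191.9/461.9 = 9.60 V.

Unloaded: 10.4 V; loaded: 9.60 V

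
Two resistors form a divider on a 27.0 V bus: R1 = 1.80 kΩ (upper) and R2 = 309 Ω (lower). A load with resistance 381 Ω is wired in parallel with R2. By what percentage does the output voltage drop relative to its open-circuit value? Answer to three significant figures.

The divider's output (Thévenin) resistance is R1‖R2 = 263.7 Ω.
Fractional drop under load = R_th/(R_th + R_L) = 263.7 / (263.7 + 381) = 0.4091.
So the output falls by 40.9 %.

40.9 %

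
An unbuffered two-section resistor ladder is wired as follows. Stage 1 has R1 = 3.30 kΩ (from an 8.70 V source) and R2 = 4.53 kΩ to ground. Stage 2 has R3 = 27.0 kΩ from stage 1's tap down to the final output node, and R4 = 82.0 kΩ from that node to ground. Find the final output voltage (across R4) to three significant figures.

Stage 2 presents R3+R4 = 109.0 kΩ as a load on stage 1's tap.
Stage 1's lower leg becomes R2‖(R3+R4) = 4.349 kΩ, so V_mid = 8.70 × 4.349/7.649 = 4.947 V.
Stage 2 is itself unloaded: V_out = V_mid × R4/(R3+R4) = 4.947 × 82.0/109.0 = 3.72 V.

V_out ≈ 3.72 V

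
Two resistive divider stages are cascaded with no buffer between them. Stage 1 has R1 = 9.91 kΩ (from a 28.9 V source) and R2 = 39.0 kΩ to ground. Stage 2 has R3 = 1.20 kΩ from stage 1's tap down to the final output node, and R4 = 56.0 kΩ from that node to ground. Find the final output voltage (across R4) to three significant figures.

Stage 2 presents R3+R4 = 57.20 kΩ as a load on stage 1's tap.
Stage 1's lower leg becomes R2‖(R3+R4) = 23.19 kΩ, so V_mid = 28.9 × 23.19/33.10 = 20.25 V.
Stage 2 is itself unloaded: V_out = V_mid × R4/(R3+R4) = 20.25 × 56.0/57.20 = 19.8 V.

V_out ≈ 19.8 V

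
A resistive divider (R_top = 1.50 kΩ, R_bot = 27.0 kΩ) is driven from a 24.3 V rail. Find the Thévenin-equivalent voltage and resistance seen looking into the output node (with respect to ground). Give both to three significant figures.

V_th = 23.0 V, R_th = 1.42 kΩ

V_th is the open-circuit tap voltage: 24.3 × 27.0/(1.50 + 27.0) = 23.0 V.
With the supply zeroed, R_top and R_bot appear in parallel from the tap: R_th = R_top‖R_bot = (1.50 × 27.0)/28.50 = 1.42 kΩ.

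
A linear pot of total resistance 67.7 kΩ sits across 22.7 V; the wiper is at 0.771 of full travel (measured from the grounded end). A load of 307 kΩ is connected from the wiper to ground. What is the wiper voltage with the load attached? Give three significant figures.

V ≈ 16.8 V

The wiper splits the pot into (1−α)R = 15.50 kΩ above and αR = 52.20 kΩ below.
Lower section ‖ load = 44.61 kΩ.
V_wiper = 22.7 × 44.61/(15.50 + 44.61) = 16.8 V.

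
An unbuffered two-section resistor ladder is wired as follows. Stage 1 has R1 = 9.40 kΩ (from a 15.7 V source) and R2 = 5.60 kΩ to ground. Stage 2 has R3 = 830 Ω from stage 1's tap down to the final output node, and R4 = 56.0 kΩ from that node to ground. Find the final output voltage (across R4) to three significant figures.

Stage 2 presents R3+R4 = 56830 Ω as a load on stage 1's tap.
Stage 1's lower leg becomes R2‖(R3+R4) = 5098 Ω, so V_mid = 15.7 × 5098/14500 = 5.520 V.
Stage 2 is itself unloaded: V_out = V_mid × R4/(R3+R4) = 5.520 × 56000/56830 = 5.44 V.

V_out ≈ 5.44 V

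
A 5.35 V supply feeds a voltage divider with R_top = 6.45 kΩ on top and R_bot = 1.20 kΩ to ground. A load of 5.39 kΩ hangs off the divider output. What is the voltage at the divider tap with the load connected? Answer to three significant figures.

V_out ≈ 0.707 V

The load sits in parallel with R_bot: R_bot‖R_L = (1.20 × 5.39) / (1.20 + 5.39) = 0.9815 kΩ.
V_out = 5.35 × 0.9815 / (6.45 + 0.9815) = 5.35 × 0.9815/7.431 = 0.707 V.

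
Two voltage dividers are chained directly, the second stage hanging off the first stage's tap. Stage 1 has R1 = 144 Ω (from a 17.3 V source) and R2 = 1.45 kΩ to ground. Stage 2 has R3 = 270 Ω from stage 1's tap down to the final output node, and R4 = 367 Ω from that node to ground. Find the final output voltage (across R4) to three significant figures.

Stage 2 presents R3+R4 = 637.0 Ω as a load on stage 1's tap.
Stage 1's lower leg becomes R2‖(R3+R4) = 442.6 Ω, so V_mid = 17.3 × 442.6/586.6 = 13.05 V.
Stage 2 is itself unloaded: V_out = V_mid × R4/(R3+R4) = 13.05 × 367/637.0 = 7.52 V.

V_out ≈ 7.52 V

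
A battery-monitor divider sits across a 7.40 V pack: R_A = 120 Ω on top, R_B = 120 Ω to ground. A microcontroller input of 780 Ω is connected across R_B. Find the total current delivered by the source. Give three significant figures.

R_B‖R_L = 104.0 Ω, so the source sees R_A + R_B‖R_L = 224.0 Ω.
I = 7.40 V / 224.0 Ω = 33.0 mA.

I ≈ 33.0 mA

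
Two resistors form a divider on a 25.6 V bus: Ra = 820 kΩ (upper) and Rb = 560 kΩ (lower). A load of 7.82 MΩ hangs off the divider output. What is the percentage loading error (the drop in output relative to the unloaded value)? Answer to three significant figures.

The divider's output (Thévenin) resistance is Ra‖Rb = 332.8 kΩ.
Fractional drop under load = R_th/(R_th + R_L) = 332.8 / (332.8 + 7820) = 0.04081.
So the output falls by 4.08 %.

4.08 %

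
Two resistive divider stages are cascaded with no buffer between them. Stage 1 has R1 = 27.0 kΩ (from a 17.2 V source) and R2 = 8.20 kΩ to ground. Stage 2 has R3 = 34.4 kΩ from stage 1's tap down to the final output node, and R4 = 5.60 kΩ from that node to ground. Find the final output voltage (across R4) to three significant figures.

Stage 2 presents R3+R4 = 40.00 kΩ as a load on stage 1's tap.
Stage 1's lower leg becomes R2‖(R3+R4) = 6.805 kΩ, so V_mid = 17.2 × 6.805/33.80 = 3.462 V.
Stage 2 is itself unloaded: V_out = V_mid × R4/(R3+R4) = 3.462 × 5.60/40.00 = 0.485 V.

V_out ≈ 0.485 V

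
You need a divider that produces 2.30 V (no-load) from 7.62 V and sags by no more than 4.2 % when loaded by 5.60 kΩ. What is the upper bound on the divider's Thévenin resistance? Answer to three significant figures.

R_th ≤ 246 Ω

Loading drop = R_th/(R_th + R_L) ≤ 0.0420, so R_th ≤ R_L · ε/(1−ε) = 5.60 kΩ × 0.0420/0.9580 = 246 Ω.
(Any R1, R2 with R2/(R1+R2) = 0.302 and R1‖R2 ≤ 246 Ω will meet the spec.)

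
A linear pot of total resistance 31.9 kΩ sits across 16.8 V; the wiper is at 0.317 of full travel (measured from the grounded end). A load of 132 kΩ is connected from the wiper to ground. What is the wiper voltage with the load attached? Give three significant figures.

V ≈ 5.06 V

The wiper splits the pot into (1−α)R = 21.79 kΩ above and αR = 10.11 kΩ below.
Lower section ‖ load = 9.393 kΩ.
V_wiper = 16.8 × 9.393/(21.79 + 9.393) = 5.06 V.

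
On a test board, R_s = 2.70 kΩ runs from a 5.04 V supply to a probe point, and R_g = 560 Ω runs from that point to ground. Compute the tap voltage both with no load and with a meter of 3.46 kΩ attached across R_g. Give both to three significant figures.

Unloaded: 0.866 V; loaded: 0.763 V

Open-circuit: V = 5.04 × 560/(2700 + 560) = 0.866 V.
With the load, R_g becomes R_g‖R_L = 482.0 Ω, so V = 5.04 × 482.0/3182 = 0.763 V.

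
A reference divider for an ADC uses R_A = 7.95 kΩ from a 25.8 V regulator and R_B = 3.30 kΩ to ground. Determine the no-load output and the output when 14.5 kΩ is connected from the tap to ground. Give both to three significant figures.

Unloaded: 7.57 V; loaded: 6.52 V

Open-circuit: V = 25.8 × 3.30/(7.95 + 3.30) = 7.57 V.
With the load, R_B becomes R_B‖R_L = 2.688 kΩ, so V = 25.8 × 2.688/10.64 = 6.52 V.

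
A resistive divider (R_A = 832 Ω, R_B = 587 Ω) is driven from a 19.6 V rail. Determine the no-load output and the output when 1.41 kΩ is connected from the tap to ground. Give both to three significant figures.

Unloaded: 8.11 V; loaded: 6.52 V

Open-circuit: V = 19.6 × 587/(832 + 587) = 8.11 V.
With the load, R_B becomes R_B‖R_L = 414.5 Ω, so V = 19.6 × 414.5/1246 = 6.52 V.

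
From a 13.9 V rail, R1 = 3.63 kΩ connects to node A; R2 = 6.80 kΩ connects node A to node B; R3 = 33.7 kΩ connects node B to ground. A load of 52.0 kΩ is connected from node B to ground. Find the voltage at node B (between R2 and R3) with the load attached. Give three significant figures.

At node B, R3 is in parallel with the load: R3‖R_L = 20.45 kΩ.
Below node A the resistance is R2 + (R3‖R_L) = 27.25 kΩ, so V_A = 13.9 × 27.25/30.88 = 12.27 V.
Then V_B = V_A × (R3‖R_L)/(R2 + R3‖R_L) = 12.27 × 20.45/27.25 = 9.20 V.

V ≈ 9.20 V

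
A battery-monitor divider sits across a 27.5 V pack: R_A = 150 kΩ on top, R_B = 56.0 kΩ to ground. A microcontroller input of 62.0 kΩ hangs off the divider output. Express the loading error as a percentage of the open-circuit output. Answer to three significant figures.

39.7 %

Unloaded V = 27.5 × 56.0/206.0 = 7.476 V.
Loaded: R_B‖R_L = 29.42 kΩ, giving V = 27.5 × 29.42/179.4 = 4.510 V.
Drop = (7.476 − 4.510) / 7.476 = 39.7 %.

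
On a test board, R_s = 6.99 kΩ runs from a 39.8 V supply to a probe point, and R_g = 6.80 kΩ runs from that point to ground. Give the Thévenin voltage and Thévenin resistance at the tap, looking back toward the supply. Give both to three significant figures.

V_th = 19.6 V, R_th = 3.45 kΩ

V_th is the open-circuit tap voltage: 39.8 × 6.80/(6.99 + 6.80) = 19.6 V.
With the supply zeroed, R_s and R_g appear in parallel from the tap: R_th = R_s‖R_g = (6.99 × 6.80)/13.79 = 3.45 kΩ.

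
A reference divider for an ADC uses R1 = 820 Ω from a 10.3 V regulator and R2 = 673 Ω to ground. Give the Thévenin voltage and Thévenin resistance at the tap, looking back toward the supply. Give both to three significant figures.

V_th = 4.64 V, R_th = 370 Ω

V_th is the open-circuit tap voltage: 10.3 × 673/(820 + 673) = 4.64 V.
With the supply zeroed, R1 and R2 appear in parallel from the tap: R_th = R1‖R2 = (820 × 673)/1493 = 370 Ω.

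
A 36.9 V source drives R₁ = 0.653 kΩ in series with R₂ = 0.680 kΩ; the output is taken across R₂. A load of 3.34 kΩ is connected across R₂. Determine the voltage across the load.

The load sits in parallel with R₂: R₂‖R_L = (680 × 3340) / (680 + 3340) = 565.0 Ω.
V_out = 36.9 × 565.0 / (653 + 565.0) = 36.9 × 565.0/1218 = 17.1 V.
(Unloaded it would have been 18.8 V.)

V_out ≈ 17.1 V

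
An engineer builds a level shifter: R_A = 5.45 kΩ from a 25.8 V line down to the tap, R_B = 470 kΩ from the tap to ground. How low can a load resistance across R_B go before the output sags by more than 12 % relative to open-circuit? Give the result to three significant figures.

Output resistance R_th = R_A‖R_B = (5.45 × 470)/475.4 = 5.388 kΩ.
The fractional drop is R_th/(R_th + R_L); requiring this ≤ 0.120 gives R_L ≥ R_th(1/0.120 − 1) = 5.388 × 7.333 = 39.5 kΩ.

R_L(min) ≈ 39.5 kΩ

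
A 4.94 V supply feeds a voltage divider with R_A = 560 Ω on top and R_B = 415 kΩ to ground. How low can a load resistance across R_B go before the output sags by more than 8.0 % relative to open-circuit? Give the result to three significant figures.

Output resistance R_th = R_A‖R_B = (560 × 415000)/415600 = 559.2 Ω.
The fractional drop is R_th/(R_th + R_L); requiring this ≤ 0.0800 gives R_L ≥ R_th(1/0.0800 − 1) = 559.2 × 11.50 = 6.43 kΩ.

R_L(min) ≈ 6.43 kΩ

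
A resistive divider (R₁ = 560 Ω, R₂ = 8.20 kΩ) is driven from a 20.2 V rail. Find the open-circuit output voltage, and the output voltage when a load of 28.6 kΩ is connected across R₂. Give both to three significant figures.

Open-circuit: V = 20.2 × 8200/(560 + 8200) = 18.9 V.
With the load, R₂ becomes R₂‖R_L = 6373 Ω, so V = 20.2 × 6373/6933 = 18.6 V.

Unloaded: 18.9 V; loaded: 18.6 V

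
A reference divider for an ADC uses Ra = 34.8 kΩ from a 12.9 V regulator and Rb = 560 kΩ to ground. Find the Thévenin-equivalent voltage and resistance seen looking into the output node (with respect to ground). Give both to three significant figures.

V_th = 12.1 V, R_th = 32.8 kΩ

V_th is the open-circuit tap voltage: 12.9 × 560/(34.8 + 560) = 12.1 V.
With the supply zeroed, Ra and Rb appear in parallel from the tap: R_th = Ra‖Rb = (34.8 × 560)/594.8 = 32.8 kΩ.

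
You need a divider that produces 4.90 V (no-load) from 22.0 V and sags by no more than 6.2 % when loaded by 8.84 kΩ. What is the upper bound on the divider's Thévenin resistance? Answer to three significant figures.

Loading drop = R_th/(R_th + R_L) ≤ 0.0620, so R_th ≤ R_L · ε/(1−ε) = 8.84 kΩ × 0.0620/0.9380 = 584 Ω.

R_th ≤ 584 Ω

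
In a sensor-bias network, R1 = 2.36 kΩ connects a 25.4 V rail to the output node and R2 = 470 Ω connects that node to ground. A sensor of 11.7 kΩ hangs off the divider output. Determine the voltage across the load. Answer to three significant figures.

V_out ≈ 4.08 V

The load sits in parallel with R2: R2‖R_L = (470 × 11700) / (470 + 11700) = 451.8 Ω.
V_out = 25.4 × 451.8 / (2360 + 451.8) = 25.4 × 451.8/2812 = 4.08 V.
(Unloaded it would have been 4.22 V.)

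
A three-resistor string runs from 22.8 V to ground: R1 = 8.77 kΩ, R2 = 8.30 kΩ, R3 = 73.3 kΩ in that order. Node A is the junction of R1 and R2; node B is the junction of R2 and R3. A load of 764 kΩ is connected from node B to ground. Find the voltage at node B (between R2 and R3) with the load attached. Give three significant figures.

At node B, R3 is in parallel with the load: R3‖R_L = 66.88 kΩ.
Below node A the resistance is R2 + (R3‖R_L) = 75.18 kΩ, so V_A = 22.8 × 75.18/83.95 = 20.42 V.
Then V_B = V_A × (R3‖R_L)/(R2 + R3‖R_L) = 20.42 × 66.88/75.18 = 18.2 V.

V ≈ 18.2 V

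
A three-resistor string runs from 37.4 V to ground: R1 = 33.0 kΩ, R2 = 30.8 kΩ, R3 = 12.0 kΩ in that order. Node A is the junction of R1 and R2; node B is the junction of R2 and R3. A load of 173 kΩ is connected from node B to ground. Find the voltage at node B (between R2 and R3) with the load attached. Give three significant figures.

V ≈ 5.59 V

At node B, R3 is in parallel with the load: R3‖R_L = 11.22 kΩ.
Below node A the resistance is R2 + (R3‖R_L) = 42.02 kΩ, so V_A = 37.4 × 42.02/75.02 = 20.95 V.
Then V_B = V_A × (R3‖R_L)/(R2 + R3‖R_L) = 20.95 × 11.22/42.02 = 5.59 V.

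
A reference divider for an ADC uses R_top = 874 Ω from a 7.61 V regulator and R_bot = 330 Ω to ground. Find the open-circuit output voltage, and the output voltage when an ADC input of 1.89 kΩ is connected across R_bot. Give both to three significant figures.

Unloaded: 2.09 V; loaded: 1.85 V

Open-circuit: V = 7.61 × 330/(874 + 330) = 2.09 V.
With the load, R_bot becomes R_bot‖R_L = 280.9 Ω, so V = 7.61 × 280.9/1155 = 1.85 V.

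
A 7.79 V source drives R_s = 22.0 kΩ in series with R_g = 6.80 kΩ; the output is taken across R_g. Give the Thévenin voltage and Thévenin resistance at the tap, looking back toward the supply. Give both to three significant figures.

V_th is the open-circuit tap voltage: 7.79 × 6.80/(22.0 + 6.80) = 1.84 V.
With the supply zeroed, R_s and R_g appear in parallel from the tap: R_th = R_s‖R_g = (22.0 × 6.80)/28.80 = 5.19 kΩ.

V_th = 1.84 V, R_th = 5.19 kΩ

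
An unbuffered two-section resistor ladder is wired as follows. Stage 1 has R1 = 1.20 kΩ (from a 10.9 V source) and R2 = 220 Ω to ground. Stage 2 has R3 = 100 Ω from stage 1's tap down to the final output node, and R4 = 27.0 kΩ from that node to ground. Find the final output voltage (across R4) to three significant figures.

Stage 2 presents R3+R4 = 27100 Ω as a load on stage 1's tap.
Stage 1's lower leg becomes R2‖(R3+R4) = 218.2 Ω, so V_mid = 10.9 × 218.2/1418 = 1.677 V.
Stage 2 is itself unloaded: V_out = V_mid × R4/(R3+R4) = 1.677 × 27000/27100 = 1.67 V.

V_out ≈ 1.67 V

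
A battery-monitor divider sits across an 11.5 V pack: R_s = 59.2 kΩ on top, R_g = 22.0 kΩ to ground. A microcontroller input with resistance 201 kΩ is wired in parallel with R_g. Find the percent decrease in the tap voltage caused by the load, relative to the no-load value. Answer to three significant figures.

The divider's output (Thévenin) resistance is R_s‖R_g = 16.04 kΩ.
Fractional drop under load = R_th/(R_th + R_L) = 16.04 / (16.04 + 201) = 0.07390.
So the output falls by 7.39 %.

7.39 %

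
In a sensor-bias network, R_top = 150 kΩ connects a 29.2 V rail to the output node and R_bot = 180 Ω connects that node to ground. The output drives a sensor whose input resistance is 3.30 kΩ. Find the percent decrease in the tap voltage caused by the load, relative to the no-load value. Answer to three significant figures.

5.17 %

The divider's output (Thévenin) resistance is R_top‖R_bot = 179.8 Ω.
Fractional drop under load = R_th/(R_th + R_L) = 179.8 / (179.8 + 3300) = 0.05167.
So the output falls by 5.17 %.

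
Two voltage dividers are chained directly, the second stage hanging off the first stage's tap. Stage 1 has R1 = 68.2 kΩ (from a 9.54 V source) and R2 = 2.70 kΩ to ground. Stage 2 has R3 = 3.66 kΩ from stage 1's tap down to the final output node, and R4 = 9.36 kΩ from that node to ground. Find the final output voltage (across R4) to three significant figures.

Stage 2 presents R3+R4 = 13.02 kΩ as a load on stage 1's tap.
Stage 1's lower leg becomes R2‖(R3+R4) = 2.236 kΩ, so V_mid = 9.54 × 2.236/70.44 = 0.3029 V.
Stage 2 is itself unloaded: V_out = V_mid × R4/(R3+R4) = 0.3029 × 9.36/13.02 = 0.218 V.

V_out ≈ 0.218 V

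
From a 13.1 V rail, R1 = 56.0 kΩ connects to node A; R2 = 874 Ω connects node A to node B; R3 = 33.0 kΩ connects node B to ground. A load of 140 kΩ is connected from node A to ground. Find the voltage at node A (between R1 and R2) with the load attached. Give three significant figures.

V ≈ 4.29 V

Below node A the series string R2+R3 = 33870 Ω sits in parallel with the 140000 Ω load: 27270 Ω.
V_A = 13.1 × 27270/(56000 + 27270) = 4.29 V.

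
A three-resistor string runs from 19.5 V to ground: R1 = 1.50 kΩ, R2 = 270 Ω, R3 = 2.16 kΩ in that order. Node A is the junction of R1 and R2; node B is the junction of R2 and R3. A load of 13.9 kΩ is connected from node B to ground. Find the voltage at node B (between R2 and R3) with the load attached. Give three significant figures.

At node B, R3 is in parallel with the load: R3‖R_L = 1869 Ω.
Below node A the resistance is R2 + (R3‖R_L) = 2139 Ω, so V_A = 19.5 × 2139/3639 = 11.46 V.
Then V_B = V_A × (R3‖R_L)/(R2 + R3‖R_L) = 11.46 × 1869/2139 = 10.0 V.

V ≈ 10.0 V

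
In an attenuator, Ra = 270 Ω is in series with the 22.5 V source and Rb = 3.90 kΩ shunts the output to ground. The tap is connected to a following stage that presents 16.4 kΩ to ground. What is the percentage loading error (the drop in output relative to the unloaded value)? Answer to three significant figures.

1.52 %

The divider's output (Thévenin) resistance is Ra‖Rb = 252.5 Ω.
Fractional drop under load = R_th/(R_th + R_L) = 252.5 / (252.5 + 16400) = 0.01516.
So the output falls by 1.52 %.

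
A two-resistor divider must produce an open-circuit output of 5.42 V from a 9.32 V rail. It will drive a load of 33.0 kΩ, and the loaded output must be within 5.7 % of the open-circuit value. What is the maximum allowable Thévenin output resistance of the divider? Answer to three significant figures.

R_th ≤ 1.99 kΩ

Loading drop = R_th/(R_th + R_L) ≤ 0.0570, so R_th ≤ R_L · ε/(1−ε) = 33.0 kΩ × 0.0570/0.9430 = 1.99 kΩ.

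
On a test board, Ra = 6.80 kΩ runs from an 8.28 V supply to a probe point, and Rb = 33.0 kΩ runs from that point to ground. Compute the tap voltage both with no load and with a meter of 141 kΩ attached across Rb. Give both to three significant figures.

Unloaded: 6.87 V; loaded: 6.60 V

Open-circuit: V = 8.28 × 33.0/(6.80 + 33.0) = 6.87 V.
With the load, Rb becomes Rb‖R_L = 26.74 kΩ, so V = 8.28 × 26.74/33.54 = 6.60 V.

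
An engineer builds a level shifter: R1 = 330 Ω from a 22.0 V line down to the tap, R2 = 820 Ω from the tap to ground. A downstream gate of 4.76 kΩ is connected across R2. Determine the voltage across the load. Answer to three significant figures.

V_out ≈ 14.9 V

The load sits in parallel with R2: R2‖R_L = (820 × 4760) / (820 + 4760) = 699.5 Ω.
V_out = 22.0 × 699.5 / (330 + 699.5) = 22.0 × 699.5/1029 = 14.9 V.
(Unloaded it would have been 15.7 V.)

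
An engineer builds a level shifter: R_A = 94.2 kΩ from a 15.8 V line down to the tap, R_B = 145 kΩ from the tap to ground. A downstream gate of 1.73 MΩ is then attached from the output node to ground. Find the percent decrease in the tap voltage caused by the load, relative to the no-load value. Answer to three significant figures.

3.20 %

The divider's output (Thévenin) resistance is R_A‖R_B = 57.10 kΩ.
Fractional drop under load = R_th/(R_th + R_L) = 57.10 / (57.10 + 1730) = 0.03195.
So the output falls by 3.20 %.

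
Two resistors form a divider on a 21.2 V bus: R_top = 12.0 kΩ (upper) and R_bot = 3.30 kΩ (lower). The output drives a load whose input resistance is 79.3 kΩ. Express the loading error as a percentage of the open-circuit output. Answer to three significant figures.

3.16 %

The divider's output (Thévenin) resistance is R_top‖R_bot = 2.588 kΩ.
Fractional drop under load = R_th/(R_th + R_L) = 2.588 / (2.588 + 79.3) = 0.03161.
So the output falls by 3.16 %.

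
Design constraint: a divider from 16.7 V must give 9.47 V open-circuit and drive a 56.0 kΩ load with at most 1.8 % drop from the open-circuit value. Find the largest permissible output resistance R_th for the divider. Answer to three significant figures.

Loading drop = R_th/(R_th + R_L) ≤ 0.0180, so R_th ≤ R_L · ε/(1−ε) = 56.0 kΩ × 0.0180/0.9820 = 1.03 kΩ.
(Any R1, R2 with R2/(R1+R2) = 0.567 and R1‖R2 ≤ 1.03 kΩ will meet the spec.)

R_th ≤ 1.03 kΩ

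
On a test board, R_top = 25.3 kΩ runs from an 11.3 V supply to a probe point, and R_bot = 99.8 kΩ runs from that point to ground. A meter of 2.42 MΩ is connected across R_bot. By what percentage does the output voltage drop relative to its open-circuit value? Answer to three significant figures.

The divider's output (Thévenin) resistance is R_top‖R_bot = 20.18 kΩ.
Fractional drop under load = R_th/(R_th + R_L) = 20.18 / (20.18 + 2420) = 0.008271.
So the output falls by 0.827 %.

0.827 %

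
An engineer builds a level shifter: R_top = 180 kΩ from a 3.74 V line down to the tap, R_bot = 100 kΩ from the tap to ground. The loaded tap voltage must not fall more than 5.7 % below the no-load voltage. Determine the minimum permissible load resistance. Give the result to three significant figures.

R_L(min) ≈ 1.06 MΩ

Output resistance R_th = R_top‖R_bot = (180 × 100)/280.0 = 64.29 kΩ.
The fractional drop is R_th/(R_th + R_L); requiring this ≤ 0.0570 gives R_L ≥ R_th(1/0.0570 − 1) = 64.29 × 16.54 = 1.06 MΩ.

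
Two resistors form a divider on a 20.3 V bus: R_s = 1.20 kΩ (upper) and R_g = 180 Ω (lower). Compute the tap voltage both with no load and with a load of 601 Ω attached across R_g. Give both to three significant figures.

Open-circuit: V = 20.3 × 180/(1200 + 180) = 2.65 V.
With the load, R_g becomes R_g‖R_L = 138.5 Ω, so V = 20.3 × 138.5/1339 = 2.10 V.

Unloaded: 2.65 V; loaded: 2.10 V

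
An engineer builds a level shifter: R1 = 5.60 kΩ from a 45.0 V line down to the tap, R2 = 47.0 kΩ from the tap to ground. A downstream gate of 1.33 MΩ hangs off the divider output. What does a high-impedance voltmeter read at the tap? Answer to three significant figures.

V_out ≈ 40.1 V

The load sits in parallel with R2: R2‖R_L = (47.0 × 1330) / (47.0 + 1330) = 45.40 kΩ.
V_out = 45.0 × 45.40 / (5.60 + 45.40) = 45.0 × 45.40/51.00 = 40.1 V.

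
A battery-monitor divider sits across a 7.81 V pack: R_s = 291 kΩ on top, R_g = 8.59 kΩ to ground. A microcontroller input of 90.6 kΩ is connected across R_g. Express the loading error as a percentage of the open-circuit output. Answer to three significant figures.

Unloaded V = 7.81 × 8.59/299.6 = 0.22393 V.
Loaded: R_g‖R_L = 7.846 kΩ, giving V = 7.81 × 7.846/298.8 = 0.20505 V.
Drop = (0.22393 − 0.20505) / 0.22393 = 8.43 %.

8.43 %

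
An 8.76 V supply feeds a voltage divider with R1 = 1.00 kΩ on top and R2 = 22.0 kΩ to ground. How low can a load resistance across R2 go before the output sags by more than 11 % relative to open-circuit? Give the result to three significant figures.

R_L(min) ≈ 7.74 kΩ

Output resistance R_th = R1‖R2 = (1000 × 22000)/23000 = 956.5 Ω.
The fractional drop is R_th/(R_th + R_L); requiring this ≤ 0.110 gives R_L ≥ R_th(1/0.110 − 1) = 956.5 × 8.091 = 7.74 kΩ.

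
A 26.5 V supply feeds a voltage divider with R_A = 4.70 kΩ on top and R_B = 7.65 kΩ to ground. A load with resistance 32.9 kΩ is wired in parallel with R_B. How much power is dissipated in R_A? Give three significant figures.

Total resistance from the source is R_A + (R_B‖R_L) = 10.91 kΩ, so I = 26.5/10.91 kΩ = 2.430 mA.
P = I²·R_A = (2.430 mA)² × 4.70 kΩ = 27.7 mW.

P ≈ 27.7 mW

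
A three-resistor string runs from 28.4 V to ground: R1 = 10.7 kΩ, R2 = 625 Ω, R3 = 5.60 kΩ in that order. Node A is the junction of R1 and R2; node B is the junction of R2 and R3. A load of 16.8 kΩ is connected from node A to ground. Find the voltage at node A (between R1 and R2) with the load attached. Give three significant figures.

V ≈ 8.46 V

Below node A the series string R2+R3 = 6225 Ω sits in parallel with the 16800 Ω load: 4542 Ω.
V_A = 28.4 × 4542/(10700 + 4542) = 8.46 V.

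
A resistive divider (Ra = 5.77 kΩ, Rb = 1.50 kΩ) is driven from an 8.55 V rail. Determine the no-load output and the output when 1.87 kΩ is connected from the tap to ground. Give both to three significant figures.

Open-circuit: V = 8.55 × 1.50/(5.77 + 1.50) = 1.76 V.
With the load, Rb becomes Rb‖R_L = 0.8323 kΩ, so V = 8.55 × 0.8323/6.602 = 1.08 V.

Unloaded: 1.76 V; loaded: 1.08 V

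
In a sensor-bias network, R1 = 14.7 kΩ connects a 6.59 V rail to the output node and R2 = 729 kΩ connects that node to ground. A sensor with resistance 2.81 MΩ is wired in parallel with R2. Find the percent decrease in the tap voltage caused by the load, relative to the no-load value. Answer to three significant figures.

The divider's output (Thévenin) resistance is R1‖R2 = 14.41 kΩ.
Fractional drop under load = R_th/(R_th + R_L) = 14.41 / (14.41 + 2810) = 0.005102.
So the output falls by 0.510 %.

0.510 %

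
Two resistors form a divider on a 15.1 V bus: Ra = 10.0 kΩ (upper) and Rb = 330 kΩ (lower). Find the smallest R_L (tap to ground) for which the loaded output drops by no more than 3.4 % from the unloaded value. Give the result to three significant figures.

R_L(min) ≈ 276 kΩ

Output resistance R_th = Ra‖Rb = (10.0 × 330)/340.0 = 9.706 kΩ.
The fractional drop is R_th/(R_th + R_L); requiring this ≤ 0.0340 gives R_L ≥ R_th(1/0.0340 − 1) = 9.706 × 28.41 = 276 kΩ.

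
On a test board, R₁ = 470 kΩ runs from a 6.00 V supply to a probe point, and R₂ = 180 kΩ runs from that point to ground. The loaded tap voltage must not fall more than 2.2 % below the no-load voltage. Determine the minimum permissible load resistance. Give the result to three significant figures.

Output resistance R_th = R₁‖R₂ = (470 × 180)/650.0 = 130.2 kΩ.
The fractional drop is R_th/(R_th + R_L); requiring this ≤ 0.0220 gives R_L ≥ R_th(1/0.0220 − 1) = 130.2 × 44.45 = 5.79 MΩ.

R_L(min) ≈ 5.79 MΩ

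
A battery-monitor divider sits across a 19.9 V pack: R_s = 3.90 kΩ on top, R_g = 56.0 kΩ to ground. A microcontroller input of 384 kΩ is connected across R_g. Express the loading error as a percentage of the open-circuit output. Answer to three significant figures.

The divider's output (Thévenin) resistance is R_s‖R_g = 3.646 kΩ.
Fractional drop under load = R_th/(R_th + R_L) = 3.646 / (3.646 + 384) = 0.009406.
So the output falls by 0.941 %.

0.941 %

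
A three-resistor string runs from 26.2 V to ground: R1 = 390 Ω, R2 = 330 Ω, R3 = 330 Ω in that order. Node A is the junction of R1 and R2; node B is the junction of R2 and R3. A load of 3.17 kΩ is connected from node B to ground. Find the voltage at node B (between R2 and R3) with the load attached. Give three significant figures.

At node B, R3 is in parallel with the load: R3‖R_L = 298.9 Ω.
Below node A the resistance is R2 + (R3‖R_L) = 628.9 Ω, so V_A = 26.2 × 628.9/1019 = 16.17 V.
Then V_B = V_A × (R3‖R_L)/(R2 + R3‖R_L) = 16.17 × 298.9/628.9 = 7.69 V.

V ≈ 7.69 V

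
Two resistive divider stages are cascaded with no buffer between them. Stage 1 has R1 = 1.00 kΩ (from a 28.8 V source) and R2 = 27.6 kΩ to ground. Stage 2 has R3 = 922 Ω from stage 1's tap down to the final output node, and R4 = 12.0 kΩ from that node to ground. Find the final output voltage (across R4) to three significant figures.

Stage 2 presents R3+R4 = 12920 Ω as a load on stage 1's tap.
Stage 1's lower leg becomes R2‖(R3+R4) = 8801 Ω, so V_mid = 28.8 × 8801/9801 = 25.86 V.
Stage 2 is itself unloaded: V_out = V_mid × R4/(R3+R4) = 25.86 × 12000/12920 = 24.0 V.

V_out ≈ 24.0 V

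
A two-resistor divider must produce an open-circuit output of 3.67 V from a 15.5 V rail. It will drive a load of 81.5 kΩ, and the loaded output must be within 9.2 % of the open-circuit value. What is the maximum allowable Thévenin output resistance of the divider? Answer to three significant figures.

Loading drop = R_th/(R_th + R_L) ≤ 0.0920, so R_th ≤ R_L · ε/(1−ε) = 81.5 kΩ × 0.0920/0.9080 = 8.26 kΩ.
(Any R1, R2 with R2/(R1+R2) = 0.237 and R1‖R2 ≤ 8.26 kΩ will meet the spec.)

R_th ≤ 8.26 kΩ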